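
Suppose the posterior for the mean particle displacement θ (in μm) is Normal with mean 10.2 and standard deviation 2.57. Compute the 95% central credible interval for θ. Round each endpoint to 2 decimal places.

The posterior is symmetric, so the 95% equal-tailed interval is θ = 10.2 ± z·2.57 with z = 1.960.
Half-width: 1.960 × 2.57 = 5.04.
10.2 − 5.04 = 5.16; 10.2 + 5.04 = 15.24.

[5.16, 15.24]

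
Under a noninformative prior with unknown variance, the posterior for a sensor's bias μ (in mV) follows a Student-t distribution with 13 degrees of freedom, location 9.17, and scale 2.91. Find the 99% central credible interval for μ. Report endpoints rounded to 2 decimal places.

The t_13 distribution is symmetric; the 99% interval is 9.17 ± t·2.91 with t_{0.995,13} = 3.012.
Half-width: 3.012 × 2.91 = 8.77.
9.17 − 8.77 = 0.40; 9.17 + 8.77 = 17.94.

[0.40, 17.94]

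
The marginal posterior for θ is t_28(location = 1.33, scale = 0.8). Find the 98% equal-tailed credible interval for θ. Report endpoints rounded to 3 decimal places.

The t_28 distribution is symmetric; the 98% interval is 1.33 ± t·0.8 with t_{0.99,28} = 2.467.
Half-width: 2.467 × 0.8 = 1.974.
1.33 − 1.974 = -0.644; 1.33 + 1.974 = 3.304.

[-0.644, 3.304]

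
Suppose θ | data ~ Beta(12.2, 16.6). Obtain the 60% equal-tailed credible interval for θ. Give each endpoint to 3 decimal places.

[0.345, 0.501]

Posterior: Beta(12.2, 16.6).
Equal-tailed 60% interval: the 0.2 and 0.8 quantiles of Beta(12.2, 16.6).
Posterior mean ≈ 0.424, SD ≈ 0.091; a Normal approximation gives roughly [0.347, 0.500].
Exact: F⁻¹(0.2) = 0.345; F⁻¹(0.8) = 0.501.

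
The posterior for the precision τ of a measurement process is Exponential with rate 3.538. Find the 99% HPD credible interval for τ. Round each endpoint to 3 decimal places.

The exponential density is strictly decreasing on [0, ∞), so the HPD interval is anchored at 0: [0, q] with P(τ ≤ q) = 0.99.
q = −ln(1 − 0.99) / 3.538 = 4.6052 / 3.538 = 1.302.

[0.000, 1.302]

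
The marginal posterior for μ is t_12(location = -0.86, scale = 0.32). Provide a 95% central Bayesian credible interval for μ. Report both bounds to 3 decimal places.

The t_12 distribution is symmetric; the 95% interval is -0.86 ± t·0.32 with t_{0.975,12} = 2.179.
Half-width: 2.179 × 0.32 = 0.697.
-0.86 − 0.697 = -1.557; -0.86 + 0.697 = -0.163.

[-1.557, -0.163]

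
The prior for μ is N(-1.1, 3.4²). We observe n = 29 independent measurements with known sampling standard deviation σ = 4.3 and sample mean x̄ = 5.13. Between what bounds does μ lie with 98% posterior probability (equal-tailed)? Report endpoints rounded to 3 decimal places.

[2.996, 6.613]

Posterior precision = 1/3.4² + 29/4.3² = 0.0865 + 1.5684 = 1.6549, so posterior SD = 0.7773.
Posterior mean = (-1.1/3.4² + 29·5.13/4.3²) / 1.6549 = 4.8043.
Interval: 4.8043 ± 2.326 × 0.7773 → [2.996, 6.613].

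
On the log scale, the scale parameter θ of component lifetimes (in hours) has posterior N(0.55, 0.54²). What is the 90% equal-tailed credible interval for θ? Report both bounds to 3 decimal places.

On the log scale the 90% interval is 0.55 ± 1.645 × 0.54 = [-0.3382, 1.4382].
Exponentiate: [e^-0.3382, e^1.4382] = [0.713, 4.213].

[0.713, 4.213]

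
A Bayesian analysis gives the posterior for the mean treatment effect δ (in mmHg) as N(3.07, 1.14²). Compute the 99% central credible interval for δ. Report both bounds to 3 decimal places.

The posterior is symmetric, so the 99% equal-tailed interval is δ = 3.07 ± z·1.14 with z = 2.576.
Half-width: 2.576 × 1.14 = 2.936.
3.07 − 2.936 = 0.134; 3.07 + 2.936 = 6.006.

[0.134, 6.006]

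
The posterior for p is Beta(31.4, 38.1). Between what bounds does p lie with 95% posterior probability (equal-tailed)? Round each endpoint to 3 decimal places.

Posterior: Beta(31.4, 38.1).
Equal-tailed 95% interval: the 0.025 and 0.975 quantiles of Beta(31.4, 38.1).
Posterior mean ≈ 0.452, SD ≈ 0.059; a Normal approximation gives roughly [0.336, 0.568].
Exact: F⁻¹(0.025) = 0.337; F⁻¹(0.975) = 0.569.

[0.337, 0.569]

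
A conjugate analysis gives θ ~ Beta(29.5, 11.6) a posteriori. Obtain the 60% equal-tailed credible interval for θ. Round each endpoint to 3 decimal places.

Posterior: Beta(29.5, 11.6).
Equal-tailed 60% interval: the 0.2 and 0.8 quantiles of Beta(29.5, 11.6).
Posterior mean ≈ 0.718, SD ≈ 0.069; a Normal approximation gives roughly [0.659, 0.776].
Exact: F⁻¹(0.2) = 0.660; F⁻¹(0.8) = 0.778.

[0.660, 0.778]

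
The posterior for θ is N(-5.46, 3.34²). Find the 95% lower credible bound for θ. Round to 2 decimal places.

Need L with P(θ ≥ L) = 0.95: L = -5.46 − z_{0.05}·3.34.
z = 1.645; L = -5.46 − 1.645 × 3.34 = -10.95.

-10.95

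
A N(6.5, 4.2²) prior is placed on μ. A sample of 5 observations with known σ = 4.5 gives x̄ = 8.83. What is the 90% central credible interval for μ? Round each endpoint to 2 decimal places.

Posterior precision = 1/4.2² + 5/4.5² = 0.0567 + 0.2469 = 0.3036, so posterior SD = 1.8149.
Posterior mean = (6.5/4.2² + 5·8.83/4.5²) / 0.3036 = 8.3949.
Interval: 8.3949 ± 1.645 × 1.8149 → [5.41, 11.38].

[5.41, 11.38]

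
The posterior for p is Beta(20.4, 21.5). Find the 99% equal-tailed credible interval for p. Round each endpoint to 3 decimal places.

Posterior: Beta(20.4, 21.5).
Equal-tailed 99% interval: the 0.005 and 0.995 quantiles of Beta(20.4, 21.5).
Posterior mean ≈ 0.487, SD ≈ 0.076; a Normal approximation gives roughly [0.290, 0.683].
Exact: F⁻¹(0.005) = 0.296; F⁻¹(0.995) = 0.680.

[0.296, 0.680]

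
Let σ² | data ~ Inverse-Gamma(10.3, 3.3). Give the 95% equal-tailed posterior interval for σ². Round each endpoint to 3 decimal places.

[0.189, 0.660]

Inverse-Gamma(10.3, 3.3) quantiles: F⁻¹(0.025) and F⁻¹(0.975).
Equivalently, 1/σ² ~ Gamma(10.3, rate = 3.3); invert its 0.975 and 0.025 quantiles.
Posterior mean ≈ 0.355, SD ≈ 0.123; a Normal approximation gives roughly [0.113, 0.596].
Exact: lower = 0.189; upper = 0.660.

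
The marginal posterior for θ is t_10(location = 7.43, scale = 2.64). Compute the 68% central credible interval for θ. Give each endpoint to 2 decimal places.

The t_10 distribution is symmetric; the 68% interval is 7.43 ± t·2.64 with t_{0.84,10} = 1.046.
Half-width: 1.046 × 2.64 = 2.76.
7.43 − 2.76 = 4.67; 7.43 + 2.76 = 10.19.

[4.67, 10.19]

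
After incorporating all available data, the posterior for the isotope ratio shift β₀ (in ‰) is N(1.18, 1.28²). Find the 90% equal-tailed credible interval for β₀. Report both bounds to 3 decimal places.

[-0.925, 3.285]

The posterior is symmetric, so the 90% equal-tailed interval is β₀ = 1.18 ± z·1.28 with z = 1.645.
Half-width: 1.645 × 1.28 = 2.105.
1.18 − 2.105 = -0.925; 1.18 + 2.105 = 3.285.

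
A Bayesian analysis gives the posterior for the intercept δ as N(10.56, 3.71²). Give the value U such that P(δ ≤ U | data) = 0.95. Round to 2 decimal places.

Need U with P(δ ≤ U) = 0.95: U = 10.56 + z_{0.05}·3.71.
z = 1.645; U = 10.56 + 1.645 × 3.71 = 16.66.

16.66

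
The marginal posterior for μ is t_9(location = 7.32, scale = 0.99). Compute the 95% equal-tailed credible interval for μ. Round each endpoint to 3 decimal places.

[5.080, 9.560]

The t_9 distribution is symmetric; the 95% interval is 7.32 ± t·0.99 with t_{0.975,9} = 2.262.
Half-width: 2.262 × 0.99 = 2.240.
7.32 − 2.240 = 5.080; 7.32 + 2.240 = 9.560.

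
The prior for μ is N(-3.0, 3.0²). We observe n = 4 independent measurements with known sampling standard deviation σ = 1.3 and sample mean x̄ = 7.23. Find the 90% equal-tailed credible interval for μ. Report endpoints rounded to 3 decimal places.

Posterior precision = 1/3.0² + 4/1.3² = 0.1111 + 2.3669 = 2.4780, so posterior SD = 0.6353.
Posterior mean = (-3.0/3.0² + 4·7.23/1.3²) / 2.4780 = 6.7713.
Interval: 6.7713 ± 1.645 × 0.6353 → [5.726, 7.816].

[5.726, 7.816]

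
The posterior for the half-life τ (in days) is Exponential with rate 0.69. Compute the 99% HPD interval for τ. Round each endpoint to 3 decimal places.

The exponential density is strictly decreasing on [0, ∞), so the HPD interval is anchored at 0: [0, q] with P(τ ≤ q) = 0.99.
q = −ln(1 − 0.99) / 0.69 = 4.6052 / 0.69 = 6.674.

[0.000, 6.674]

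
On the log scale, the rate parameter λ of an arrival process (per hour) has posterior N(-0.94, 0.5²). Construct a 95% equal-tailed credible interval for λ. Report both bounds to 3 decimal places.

On the log scale the 95% interval is -0.94 ± 1.960 × 0.5 = [-1.9200, 0.0400].
Exponentiate: [e^-1.9200, e^0.0400] = [0.147, 1.041].

[0.147, 1.041]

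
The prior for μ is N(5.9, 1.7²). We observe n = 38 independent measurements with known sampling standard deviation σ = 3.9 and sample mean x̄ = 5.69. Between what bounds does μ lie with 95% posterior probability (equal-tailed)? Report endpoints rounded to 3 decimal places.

[4.553, 6.878]

Posterior precision = 1/1.7² + 38/3.9² = 0.3460 + 2.4984 = 2.8444, so posterior SD = 0.5929.
Posterior mean = (5.9/1.7² + 38·5.69/3.9²) / 2.8444 = 5.7155.
Interval: 5.7155 ± 1.960 × 0.5929 → [4.553, 6.878].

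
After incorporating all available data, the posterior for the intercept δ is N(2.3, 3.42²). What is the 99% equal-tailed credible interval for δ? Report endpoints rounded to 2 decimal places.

[-6.51, 11.11]

The posterior is symmetric, so the 99% equal-tailed interval is δ = 2.3 ± z·3.42 with z = 2.576.
Half-width: 2.576 × 3.42 = 8.81.
2.3 − 8.81 = -6.51; 2.3 + 8.81 = 11.11.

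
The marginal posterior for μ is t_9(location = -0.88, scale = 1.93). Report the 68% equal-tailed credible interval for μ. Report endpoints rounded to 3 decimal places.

[-2.911, 1.151]

The t_9 distribution is symmetric; the 68% interval is -0.88 ± t·1.93 with t_{0.84,9} = 1.053.
Half-width: 1.053 × 1.93 = 2.031.
-0.88 − 2.031 = -2.911; -0.88 + 2.031 = 1.151.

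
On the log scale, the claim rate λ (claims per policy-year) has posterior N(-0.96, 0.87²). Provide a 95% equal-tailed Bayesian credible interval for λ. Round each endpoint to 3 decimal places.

[0.070, 2.107]

On the log scale the 95% interval is -0.96 ± 1.960 × 0.87 = [-2.6652, 0.7452].
Exponentiate: [e^-2.6652, e^0.7452] = [0.070, 2.107].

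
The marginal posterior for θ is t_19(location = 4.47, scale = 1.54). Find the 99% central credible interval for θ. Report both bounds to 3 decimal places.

[0.064, 8.876]

The t_19 distribution is symmetric; the 99% interval is 4.47 ± t·1.54 with t_{0.995,19} = 2.861.
Half-width: 2.861 × 1.54 = 4.406.
4.47 − 4.406 = 0.064; 4.47 + 4.406 = 8.876.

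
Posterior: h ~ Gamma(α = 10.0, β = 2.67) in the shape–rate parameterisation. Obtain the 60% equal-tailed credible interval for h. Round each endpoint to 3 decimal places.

Posterior: Gamma(shape 10.0, rate 2.67).
Equal-tailed 60% interval: Gamma(10.0, 2.67) quantiles at 0.2 and 0.8.
Posterior mean ≈ 3.745, SD ≈ 1.184; a Normal approximation gives roughly [2.749, 4.742].
Exact: lower = 2.730; upper = 4.689.

[2.730, 4.689]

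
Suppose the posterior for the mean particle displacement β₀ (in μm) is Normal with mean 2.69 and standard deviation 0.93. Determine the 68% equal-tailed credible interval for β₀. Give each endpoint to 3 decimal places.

The posterior is symmetric, so the 68% equal-tailed interval is β₀ = 2.69 ± z·0.93 with z = 0.994.
Half-width: 0.994 × 0.93 = 0.925.
2.69 − 0.925 = 1.765; 2.69 + 0.925 = 3.615.

[1.765, 3.615]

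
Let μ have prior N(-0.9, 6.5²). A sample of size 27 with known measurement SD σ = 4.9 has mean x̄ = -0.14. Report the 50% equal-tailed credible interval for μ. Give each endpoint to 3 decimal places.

Posterior precision = 1/6.5² + 27/4.9² = 0.0237 + 1.1245 = 1.1482, so posterior SD = 0.9332.
Posterior mean = (-0.9/6.5² + 27·-0.14/4.9²) / 1.1482 = -0.1557.
Interval: -0.1557 ± 0.674 × 0.9332 → [-0.785, 0.474].

[-0.785, 0.474]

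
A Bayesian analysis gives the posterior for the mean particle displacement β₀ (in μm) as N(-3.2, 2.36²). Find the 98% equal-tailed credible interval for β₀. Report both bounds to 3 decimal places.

The posterior is symmetric, so the 98% equal-tailed interval is β₀ = -3.2 ± z·2.36 with z = 2.326.
Half-width: 2.326 × 2.36 = 5.490.
-3.2 − 5.490 = -8.690; -3.2 + 5.490 = 2.290.

[-8.690, 2.290]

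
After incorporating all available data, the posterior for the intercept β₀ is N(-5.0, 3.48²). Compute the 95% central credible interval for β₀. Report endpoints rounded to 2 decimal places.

The posterior is symmetric, so the 95% equal-tailed interval is β₀ = -5.0 ± z·3.48 with z = 1.960.
Half-width: 1.960 × 3.48 = 6.82.
-5.0 − 6.82 = -11.82; -5.0 + 6.82 = 1.82.

[-11.82, 1.82]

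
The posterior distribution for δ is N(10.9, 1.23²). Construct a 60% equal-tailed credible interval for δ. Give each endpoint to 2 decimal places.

[9.86, 11.94]

The posterior is symmetric, so the 60% equal-tailed interval is δ = 10.9 ± z·1.23 with z = 0.842.
Half-width: 0.842 × 1.23 = 1.04.
10.9 − 1.04 = 9.86; 10.9 + 1.04 = 11.94.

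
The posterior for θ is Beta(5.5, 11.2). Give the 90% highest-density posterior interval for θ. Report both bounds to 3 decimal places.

The posterior is unimodal and skewed, so the HPD interval has equal density at both endpoints and is the shortest 90% interval.
Solving f(0.145) = f(0.509) with F(0.509) − F(0.145) = 0.90 gives [0.145, 0.509].
For comparison, the equal-tailed interval is [0.158, 0.525]; the HPD is narrower and shifted toward the mode.

[0.145, 0.509]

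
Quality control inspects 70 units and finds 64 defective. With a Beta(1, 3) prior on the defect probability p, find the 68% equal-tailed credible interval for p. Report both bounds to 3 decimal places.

Posterior: Beta(1+64, 3+6) = Beta(65, 9).
Equal-tailed 68% interval: the 0.16 and 0.84 quantiles of Beta(65, 9).
Posterior mean ≈ 0.878, SD ≈ 0.038; a Normal approximation gives roughly [0.841, 0.916].
Exact: F⁻¹(0.16) = 0.841; F⁻¹(0.84) = 0.916.

[0.841, 0.916]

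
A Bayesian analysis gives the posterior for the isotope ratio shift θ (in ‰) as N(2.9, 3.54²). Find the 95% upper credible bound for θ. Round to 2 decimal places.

Need U with P(θ ≤ U) = 0.95: U = 2.9 + z_{0.05}·3.54.
z = 1.645; U = 2.9 + 1.645 × 3.54 = 8.72.

8.72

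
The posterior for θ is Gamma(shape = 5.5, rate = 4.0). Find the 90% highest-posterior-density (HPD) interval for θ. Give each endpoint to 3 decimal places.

[0.453, 2.261]

The posterior is unimodal and skewed, so the HPD interval has equal density at both endpoints and is the shortest 90% interval.
Solving f(0.453) = f(2.261) with F(2.261) − F(0.453) = 0.90 gives [0.453, 2.261].
For comparison, the equal-tailed interval is [0.572, 2.459]; the HPD is narrower and shifted toward the mode.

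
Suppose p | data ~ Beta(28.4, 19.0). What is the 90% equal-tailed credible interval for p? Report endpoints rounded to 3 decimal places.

[0.481, 0.713]

Posterior: Beta(28.4, 19.0).
Equal-tailed 90% interval: the 0.05 and 0.95 quantiles of Beta(28.4, 19.0).
Posterior mean ≈ 0.599, SD ≈ 0.070; a Normal approximation gives roughly [0.483, 0.715].
Exact: F⁻¹(0.05) = 0.481; F⁻¹(0.95) = 0.713.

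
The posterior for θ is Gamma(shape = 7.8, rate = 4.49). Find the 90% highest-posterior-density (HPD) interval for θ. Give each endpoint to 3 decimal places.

[0.741, 2.697]

The posterior is unimodal and skewed, so the HPD interval has equal density at both endpoints and is the shortest 90% interval.
Solving f(0.741) = f(2.697) with F(2.697) − F(0.741) = 0.90 gives [0.741, 2.697].
For comparison, the equal-tailed interval is [0.855, 2.871]; the HPD is narrower and shifted toward the mode.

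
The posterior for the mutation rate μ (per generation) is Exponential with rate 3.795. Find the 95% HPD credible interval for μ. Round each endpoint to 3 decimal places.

The exponential density is strictly decreasing on [0, ∞), so the HPD interval is anchored at 0: [0, q] with P(μ ≤ q) = 0.95.
q = −ln(1 − 0.95) / 3.795 = 2.9957 / 3.795 = 0.789.

[0.000, 0.789]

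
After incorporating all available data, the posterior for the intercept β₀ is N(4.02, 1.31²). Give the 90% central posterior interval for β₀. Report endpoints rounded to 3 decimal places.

[1.865, 6.175]

The posterior is symmetric, so the 90% equal-tailed interval is β₀ = 4.02 ± z·1.31 with z = 1.645.
Half-width: 1.645 × 1.31 = 2.155.
4.02 − 2.155 = 1.865; 4.02 + 2.155 = 6.175.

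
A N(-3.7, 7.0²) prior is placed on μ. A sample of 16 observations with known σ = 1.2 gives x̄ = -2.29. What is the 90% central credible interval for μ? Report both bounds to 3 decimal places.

[-2.786, -1.800]

Posterior precision = 1/7.0² + 16/1.2² = 0.0204 + 11.1111 = 11.1315, so posterior SD = 0.2997.
Posterior mean = (-3.7/7.0² + 16·-2.29/1.2²) / 11.1315 = -2.2926.
Interval: -2.2926 ± 1.645 × 0.2997 → [-2.786, -1.800].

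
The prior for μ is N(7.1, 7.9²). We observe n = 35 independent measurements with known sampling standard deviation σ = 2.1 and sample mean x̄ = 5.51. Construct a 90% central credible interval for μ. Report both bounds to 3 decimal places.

Posterior precision = 1/7.9² + 35/2.1² = 0.0160 + 7.9365 = 7.9525, so posterior SD = 0.3546.
Posterior mean = (7.1/7.9² + 35·5.51/2.1²) / 7.9525 = 5.5132.
Interval: 5.5132 ± 1.645 × 0.3546 → [4.930, 6.096].

[4.930, 6.096]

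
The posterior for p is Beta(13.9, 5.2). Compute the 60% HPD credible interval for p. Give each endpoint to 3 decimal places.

The posterior is unimodal and skewed, so the HPD interval has equal density at both endpoints and is the shortest 60% interval.
Solving f(0.664) = f(0.832) with F(0.832) − F(0.664) = 0.60 gives [0.664, 0.832].
For comparison, the equal-tailed interval is [0.645, 0.815]; the HPD is narrower and shifted toward the mode.

[0.664, 0.832]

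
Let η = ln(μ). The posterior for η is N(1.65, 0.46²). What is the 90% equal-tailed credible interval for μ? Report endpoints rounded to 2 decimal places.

On the log scale the 90% interval is 1.65 ± 1.645 × 0.46 = [0.8934, 2.4066].
Exponentiate: [e^0.8934, e^2.4066] = [2.44, 11.10].

[2.44, 11.10]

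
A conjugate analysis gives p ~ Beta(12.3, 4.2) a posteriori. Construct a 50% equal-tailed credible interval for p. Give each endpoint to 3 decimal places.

Posterior: Beta(12.3, 4.2).
Equal-tailed 50% interval: the 0.25 and 0.75 quantiles of Beta(12.3, 4.2).
Posterior mean ≈ 0.745, SD ≈ 0.104; a Normal approximation gives roughly [0.675, 0.816].
Exact: F⁻¹(0.25) = 0.679; F⁻¹(0.75) = 0.823.

[0.679, 0.823]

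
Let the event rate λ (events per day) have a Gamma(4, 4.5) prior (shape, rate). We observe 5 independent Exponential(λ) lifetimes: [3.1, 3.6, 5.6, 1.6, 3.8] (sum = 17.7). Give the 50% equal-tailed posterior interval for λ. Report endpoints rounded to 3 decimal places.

Posterior: Gamma(4+5, 4.5+17.7) = Gamma(9, 22.2) (shape, rate).
Equal-tailed 50% interval: Gamma(9, 22.2) quantiles at 0.25 and 0.75.
Posterior mean ≈ 0.405, SD ≈ 0.135; a Normal approximation gives roughly [0.314, 0.497].
Exact: lower = 0.308; upper = 0.487.

[0.308, 0.487]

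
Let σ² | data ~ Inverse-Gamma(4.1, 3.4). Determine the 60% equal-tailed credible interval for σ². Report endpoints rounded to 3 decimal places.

[0.603, 1.432]

Inverse-Gamma(4.1, 3.4) quantiles: F⁻¹(0.2) and F⁻¹(0.8).
Equivalently, 1/σ² ~ Gamma(4.1, rate = 3.4); invert its 0.8 and 0.2 quantiles.
Posterior mean ≈ 1.097, SD ≈ 0.757; a Normal approximation gives roughly [0.460, 1.734].
Exact: lower = 0.603; upper = 1.432.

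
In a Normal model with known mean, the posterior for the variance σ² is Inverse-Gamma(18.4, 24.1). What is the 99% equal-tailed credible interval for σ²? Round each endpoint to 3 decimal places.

Inverse-Gamma(18.4, 24.1) quantiles: F⁻¹(0.005) and F⁻¹(0.995).
Equivalently, 1/σ² ~ Gamma(18.4, rate = 24.1); invert its 0.995 and 0.005 quantiles.
Posterior mean ≈ 1.385, SD ≈ 0.342; a Normal approximation gives roughly [0.504, 2.266].
Exact: lower = 0.770; upper = 2.613.

[0.770, 2.613]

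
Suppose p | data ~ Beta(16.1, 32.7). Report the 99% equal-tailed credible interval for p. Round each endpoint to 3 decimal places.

[0.174, 0.511]

Posterior: Beta(16.1, 32.7).
Equal-tailed 99% interval: the 0.005 and 0.995 quantiles of Beta(16.1, 32.7).
Posterior mean ≈ 0.330, SD ≈ 0.067; a Normal approximation gives roughly [0.158, 0.502].
Exact: F⁻¹(0.005) = 0.174; F⁻¹(0.995) = 0.511.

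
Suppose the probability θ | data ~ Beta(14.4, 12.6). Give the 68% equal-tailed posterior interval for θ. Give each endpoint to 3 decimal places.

Posterior: Beta(14.4, 12.6).
Equal-tailed 68% interval: the 0.16 and 0.84 quantiles of Beta(14.4, 12.6).
Posterior mean ≈ 0.533, SD ≈ 0.094; a Normal approximation gives roughly [0.440, 0.627].
Exact: F⁻¹(0.16) = 0.438; F⁻¹(0.84) = 0.629.

[0.438, 0.629]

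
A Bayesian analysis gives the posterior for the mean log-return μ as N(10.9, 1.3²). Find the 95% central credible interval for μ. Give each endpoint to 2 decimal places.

[8.35, 13.45]

The posterior is symmetric, so the 95% equal-tailed interval is μ = 10.9 ± z·1.3 with z = 1.960.
Half-width: 1.960 × 1.3 = 2.55.
10.9 − 2.55 = 8.35; 10.9 + 2.55 = 13.45.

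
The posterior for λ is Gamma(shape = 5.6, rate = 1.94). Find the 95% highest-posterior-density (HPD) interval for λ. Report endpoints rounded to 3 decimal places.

The posterior is unimodal and skewed, so the HPD interval has equal density at both endpoints and is the shortest 95% interval.
Solving f(0.790) = f(5.307) with F(5.307) − F(0.790) = 0.95 gives [0.790, 5.307].
For comparison, the equal-tailed interval is [1.013, 5.723]; the HPD is narrower and shifted toward the mode.

[0.790, 5.307]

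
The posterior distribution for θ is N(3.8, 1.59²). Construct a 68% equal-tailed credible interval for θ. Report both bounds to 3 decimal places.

The posterior is symmetric, so the 68% equal-tailed interval is θ = 3.8 ± z·1.59 with z = 0.994.
Half-width: 0.994 × 1.59 = 1.581.
3.8 − 1.581 = 2.219; 3.8 + 1.581 = 5.381.

[2.219, 5.381]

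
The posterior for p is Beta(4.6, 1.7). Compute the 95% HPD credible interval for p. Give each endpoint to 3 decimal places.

The posterior is unimodal and skewed, so the HPD interval has equal density at both endpoints and is the shortest 95% interval.
Solving f(0.417) = f(0.993) with F(0.993) − F(0.417) = 0.95 gives [0.417, 0.993].
For comparison, the equal-tailed interval is [0.358, 0.969]; the HPD is narrower and shifted toward the mode.

[0.417, 0.993]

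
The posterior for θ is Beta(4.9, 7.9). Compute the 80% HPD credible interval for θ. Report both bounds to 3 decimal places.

The posterior is unimodal and skewed, so the HPD interval has equal density at both endpoints and is the shortest 80% interval.
Solving f(0.203) = f(0.543) with F(0.543) − F(0.203) = 0.80 gives [0.203, 0.543].
For comparison, the equal-tailed interval is [0.216, 0.558]; the HPD is narrower and shifted toward the mode.

[0.203, 0.543]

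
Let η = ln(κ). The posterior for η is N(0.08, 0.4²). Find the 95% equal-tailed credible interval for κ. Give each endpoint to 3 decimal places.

On the log scale the 95% interval is 0.08 ± 1.960 × 0.4 = [-0.7040, 0.8640].
Exponentiate: [e^-0.7040, e^0.8640] = [0.495, 2.373].

[0.495, 2.373]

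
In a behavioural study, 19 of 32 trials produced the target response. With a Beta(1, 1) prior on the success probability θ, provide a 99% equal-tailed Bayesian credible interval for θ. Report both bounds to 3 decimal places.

Posterior: Beta(1+19, 1+13) = Beta(20, 14).
Equal-tailed 99% interval: the 0.005 and 0.995 quantiles of Beta(20, 14).
Posterior mean ≈ 0.588, SD ≈ 0.083; a Normal approximation gives roughly [0.374, 0.803].
Exact: F⁻¹(0.005) = 0.370; F⁻¹(0.995) = 0.787.

[0.370, 0.787]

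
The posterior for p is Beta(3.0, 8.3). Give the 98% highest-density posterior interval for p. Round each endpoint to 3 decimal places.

The posterior is unimodal and skewed, so the HPD interval has equal density at both endpoints and is the shortest 98% interval.
Solving f(0.030) = f(0.568) with F(0.568) − F(0.030) = 0.98 gives [0.030, 0.568].
For comparison, the equal-tailed interval is [0.046, 0.599]; the HPD is narrower and shifted toward the mode.

[0.030, 0.568]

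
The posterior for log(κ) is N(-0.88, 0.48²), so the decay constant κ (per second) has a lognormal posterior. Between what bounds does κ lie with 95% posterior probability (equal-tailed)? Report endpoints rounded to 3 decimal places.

[0.162, 1.063]

On the log scale the 95% interval is -0.88 ± 1.960 × 0.48 = [-1.8208, 0.0608].
Exponentiate: [e^-1.8208, e^0.0608] = [0.162, 1.063].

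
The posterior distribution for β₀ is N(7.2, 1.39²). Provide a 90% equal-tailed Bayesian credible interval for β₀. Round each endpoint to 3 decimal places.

[4.914, 9.486]

The posterior is symmetric, so the 90% equal-tailed interval is β₀ = 7.2 ± z·1.39 with z = 1.645.
Half-width: 1.645 × 1.39 = 2.286.
7.2 − 2.286 = 4.914; 7.2 + 2.286 = 9.486.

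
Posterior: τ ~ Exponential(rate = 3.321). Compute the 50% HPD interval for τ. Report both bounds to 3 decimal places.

The exponential density is strictly decreasing on [0, ∞), so the HPD interval is anchored at 0: [0, q] with P(τ ≤ q) = 0.50.
q = −ln(1 − 0.50) / 3.321 = 0.6931 / 3.321 = 0.209.

[0.000, 0.209]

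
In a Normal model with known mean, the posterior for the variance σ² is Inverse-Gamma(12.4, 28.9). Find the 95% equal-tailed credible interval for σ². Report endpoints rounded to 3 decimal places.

[1.431, 4.455]

Inverse-Gamma(12.4, 28.9) quantiles: F⁻¹(0.025) and F⁻¹(0.975).
Equivalently, 1/σ² ~ Gamma(12.4, rate = 28.9); invert its 0.975 and 0.025 quantiles.
Posterior mean ≈ 2.535, SD ≈ 0.786; a Normal approximation gives roughly [0.994, 4.076].
Exact: lower = 1.431; upper = 4.455.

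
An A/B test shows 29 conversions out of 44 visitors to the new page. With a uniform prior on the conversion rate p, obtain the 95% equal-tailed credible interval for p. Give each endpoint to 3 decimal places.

Posterior: Beta(1+29, 1+15) = Beta(30, 16).
Equal-tailed 95% interval: the 0.025 and 0.975 quantiles of Beta(30, 16).
Posterior mean ≈ 0.652, SD ≈ 0.069; a Normal approximation gives roughly [0.516, 0.788].
Exact: F⁻¹(0.025) = 0.510; F⁻¹(0.975) = 0.781.

[0.510, 0.781]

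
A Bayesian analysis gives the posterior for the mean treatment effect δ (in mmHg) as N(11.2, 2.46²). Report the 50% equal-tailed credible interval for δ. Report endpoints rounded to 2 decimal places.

The posterior is symmetric, so the 50% equal-tailed interval is δ = 11.2 ± z·2.46 with z = 0.674.
Half-width: 0.674 × 2.46 = 1.66.
11.2 − 1.66 = 9.54; 11.2 + 1.66 = 12.86.

[9.54, 12.86]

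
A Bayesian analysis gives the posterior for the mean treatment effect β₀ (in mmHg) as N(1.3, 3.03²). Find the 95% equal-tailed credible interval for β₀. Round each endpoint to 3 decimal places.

The posterior is symmetric, so the 95% equal-tailed interval is β₀ = 1.3 ± z·3.03 with z = 1.960.
Half-width: 1.960 × 3.03 = 5.939.
1.3 − 5.939 = -4.639; 1.3 + 5.939 = 7.239.

[-4.639, 7.239]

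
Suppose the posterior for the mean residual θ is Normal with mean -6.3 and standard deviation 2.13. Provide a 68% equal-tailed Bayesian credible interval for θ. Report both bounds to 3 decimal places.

The posterior is symmetric, so the 68% equal-tailed interval is θ = -6.3 ± z·2.13 with z = 0.994.
Half-width: 0.994 × 2.13 = 2.118.
-6.3 − 2.118 = -8.418; -6.3 + 2.118 = -4.182.

[-8.418, -4.182]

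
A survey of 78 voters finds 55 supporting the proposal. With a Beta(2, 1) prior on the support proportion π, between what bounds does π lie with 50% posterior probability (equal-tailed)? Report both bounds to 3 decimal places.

Posterior: Beta(2+55, 1+23) = Beta(57, 24).
Equal-tailed 50% interval: the 0.25 and 0.75 quantiles of Beta(57, 24).
Posterior mean ≈ 0.704, SD ≈ 0.050; a Normal approximation gives roughly [0.670, 0.738].
Exact: F⁻¹(0.25) = 0.670; F⁻¹(0.75) = 0.739.

[0.670, 0.739]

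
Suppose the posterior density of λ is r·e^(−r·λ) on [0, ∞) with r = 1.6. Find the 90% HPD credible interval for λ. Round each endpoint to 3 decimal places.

[0.000, 1.439]

The exponential density is strictly decreasing on [0, ∞), so the HPD interval is anchored at 0: [0, q] with P(λ ≤ q) = 0.90.
q = −ln(1 − 0.90) / 1.6 = 2.3026 / 1.6 = 1.439.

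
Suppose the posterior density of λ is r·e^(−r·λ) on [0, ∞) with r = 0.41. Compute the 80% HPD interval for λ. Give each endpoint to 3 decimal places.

[0.000, 3.925]

The exponential density is strictly decreasing on [0, ∞), so the HPD interval is anchored at 0: [0, q] with P(λ ≤ q) = 0.80.
q = −ln(1 − 0.80) / 0.41 = 1.6094 / 0.41 = 3.925.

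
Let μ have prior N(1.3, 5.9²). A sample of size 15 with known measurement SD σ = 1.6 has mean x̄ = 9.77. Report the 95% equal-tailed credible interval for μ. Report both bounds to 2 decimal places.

Posterior precision = 1/5.9² + 15/1.6² = 0.0287 + 5.8594 = 5.8881, so posterior SD = 0.4121.
Posterior mean = (1.3/5.9² + 15·9.77/1.6²) / 5.8881 = 9.7287.
Interval: 9.7287 ± 1.960 × 0.4121 → [8.92, 10.54].

[8.92, 10.54]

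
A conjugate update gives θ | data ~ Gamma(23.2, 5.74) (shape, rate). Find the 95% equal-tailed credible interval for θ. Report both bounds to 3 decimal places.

[2.568, 5.845]

Posterior: Gamma(shape 23.2, rate 5.74).
Equal-tailed 95% interval: Gamma(23.2, 5.74) quantiles at 0.025 and 0.975.
Posterior mean ≈ 4.042, SD ≈ 0.839; a Normal approximation gives roughly [2.397, 5.686].
Exact: lower = 2.568; upper = 5.845.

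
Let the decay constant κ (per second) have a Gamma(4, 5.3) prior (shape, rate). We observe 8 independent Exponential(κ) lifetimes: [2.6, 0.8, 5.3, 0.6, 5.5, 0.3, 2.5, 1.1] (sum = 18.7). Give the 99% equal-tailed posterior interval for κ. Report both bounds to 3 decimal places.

Posterior: Gamma(4+8, 5.3+18.7) = Gamma(12, 24.0) (shape, rate).
Equal-tailed 99% interval: Gamma(12, 24.0) quantiles at 0.005 and 0.995.
Posterior mean ≈ 0.500, SD ≈ 0.144; a Normal approximation gives roughly [0.128, 0.872].
Exact: lower = 0.206; upper = 0.949.

[0.206, 0.949]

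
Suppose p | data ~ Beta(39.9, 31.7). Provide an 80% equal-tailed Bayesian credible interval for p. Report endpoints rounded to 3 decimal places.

[0.482, 0.632]

Posterior: Beta(39.9, 31.7).
Equal-tailed 80% interval: the 0.1 and 0.9 quantiles of Beta(39.9, 31.7).
Posterior mean ≈ 0.557, SD ≈ 0.058; a Normal approximation gives roughly [0.483, 0.632].
Exact: F⁻¹(0.1) = 0.482; F⁻¹(0.9) = 0.632.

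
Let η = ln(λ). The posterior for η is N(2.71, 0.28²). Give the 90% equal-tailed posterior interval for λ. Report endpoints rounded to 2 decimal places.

On the log scale the 90% interval is 2.71 ± 1.645 × 0.28 = [2.2494, 3.1706].
Exponentiate: [e^2.2494, e^3.1706] = [9.48, 23.82].

[9.48, 23.82]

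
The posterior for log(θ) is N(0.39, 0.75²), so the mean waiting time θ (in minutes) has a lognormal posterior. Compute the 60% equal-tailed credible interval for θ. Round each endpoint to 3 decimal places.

On the log scale the 60% interval is 0.39 ± 0.842 × 0.75 = [-0.2412, 1.0212].
Exponentiate: [e^-0.2412, e^1.0212] = [0.786, 2.777].

[0.786, 2.777]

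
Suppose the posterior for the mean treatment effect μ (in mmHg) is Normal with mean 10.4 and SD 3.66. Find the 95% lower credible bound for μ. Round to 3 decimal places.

4.380

Need L with P(μ ≥ L) = 0.95: L = 10.4 − z_{0.05}·3.66.
z = 1.645; L = 10.4 − 1.645 × 3.66 = 4.380.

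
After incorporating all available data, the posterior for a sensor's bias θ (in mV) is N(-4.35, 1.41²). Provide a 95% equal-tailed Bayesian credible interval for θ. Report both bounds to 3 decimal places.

The posterior is symmetric, so the 95% equal-tailed interval is θ = -4.35 ± z·1.41 with z = 1.960.
Half-width: 1.960 × 1.41 = 2.764.
-4.35 − 2.764 = -7.114; -4.35 + 2.764 = -1.586.

[-7.114, -1.586]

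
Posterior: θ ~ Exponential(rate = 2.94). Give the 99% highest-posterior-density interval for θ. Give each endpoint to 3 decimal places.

The exponential density is strictly decreasing on [0, ∞), so the HPD interval is anchored at 0: [0, q] with P(θ ≤ q) = 0.99.
q = −ln(1 − 0.99) / 2.94 = 4.6052 / 2.94 = 1.566.

[0.000, 1.566]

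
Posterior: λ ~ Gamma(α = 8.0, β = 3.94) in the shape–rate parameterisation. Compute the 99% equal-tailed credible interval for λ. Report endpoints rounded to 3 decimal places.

Posterior: Gamma(shape 8.0, rate 3.94).
Equal-tailed 99% interval: Gamma(8.0, 3.94) quantiles at 0.005 and 0.995.
Posterior mean ≈ 2.030, SD ≈ 0.718; a Normal approximation gives roughly [0.181, 3.880].
Exact: lower = 0.653; upper = 4.349.

[0.653, 4.349]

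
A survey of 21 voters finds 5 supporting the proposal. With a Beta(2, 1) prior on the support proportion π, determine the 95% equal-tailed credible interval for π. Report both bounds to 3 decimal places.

Posterior: Beta(2+5, 1+16) = Beta(7, 17).
Equal-tailed 95% interval: the 0.025 and 0.975 quantiles of Beta(7, 17).
Posterior mean ≈ 0.292, SD ≈ 0.091; a Normal approximation gives roughly [0.113, 0.470].
Exact: F⁻¹(0.025) = 0.132; F⁻¹(0.975) = 0.484.

[0.132, 0.484]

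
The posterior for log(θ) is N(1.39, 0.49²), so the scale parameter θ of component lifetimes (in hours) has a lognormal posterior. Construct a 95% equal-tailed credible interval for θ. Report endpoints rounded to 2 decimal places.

[1.54, 10.49]

On the log scale the 95% interval is 1.39 ± 1.960 × 0.49 = [0.4296, 2.3504].
Exponentiate: [e^0.4296, e^2.3504] = [1.54, 10.49].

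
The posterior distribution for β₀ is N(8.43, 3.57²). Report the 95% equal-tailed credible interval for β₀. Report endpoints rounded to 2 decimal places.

The posterior is symmetric, so the 95% equal-tailed interval is β₀ = 8.43 ± z·3.57 with z = 1.960.
Half-width: 1.960 × 3.57 = 7.00.
8.43 − 7.00 = 1.43; 8.43 + 7.00 = 15.43.

[1.43, 15.43]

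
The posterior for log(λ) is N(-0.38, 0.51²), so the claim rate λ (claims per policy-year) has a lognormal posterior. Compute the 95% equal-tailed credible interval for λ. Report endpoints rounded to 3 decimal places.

[0.252, 1.858]

On the log scale the 95% interval is -0.38 ± 1.960 × 0.51 = [-1.3796, 0.6196].
Exponentiate: [e^-1.3796, e^0.6196] = [0.252, 1.858].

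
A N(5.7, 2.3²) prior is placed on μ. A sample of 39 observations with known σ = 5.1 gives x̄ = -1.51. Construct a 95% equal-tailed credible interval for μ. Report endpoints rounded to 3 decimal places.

Posterior precision = 1/2.3² + 39/5.1² = 0.1890 + 1.4994 = 1.6885, so posterior SD = 0.7696.
Posterior mean = (5.7/2.3² + 39·-1.51/5.1²) / 1.6885 = -0.7028.
Interval: -0.7028 ± 1.960 × 0.7696 → [-2.211, 0.806].

[-2.211, 0.806]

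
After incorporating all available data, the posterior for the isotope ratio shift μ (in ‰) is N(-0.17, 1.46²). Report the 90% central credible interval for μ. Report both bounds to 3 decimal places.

[-2.571, 2.231]

The posterior is symmetric, so the 90% equal-tailed interval is μ = -0.17 ± z·1.46 with z = 1.645.
Half-width: 1.645 × 1.46 = 2.401.
-0.17 − 2.401 = -2.571; -0.17 + 2.401 = 2.231.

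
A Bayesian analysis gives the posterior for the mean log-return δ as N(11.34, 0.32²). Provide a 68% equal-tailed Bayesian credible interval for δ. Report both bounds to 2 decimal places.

[11.02, 11.66]

The posterior is symmetric, so the 68% equal-tailed interval is δ = 11.34 ± z·0.32 with z = 0.994.
Half-width: 0.994 × 0.32 = 0.32.
11.34 − 0.32 = 11.02; 11.34 + 0.32 = 11.66.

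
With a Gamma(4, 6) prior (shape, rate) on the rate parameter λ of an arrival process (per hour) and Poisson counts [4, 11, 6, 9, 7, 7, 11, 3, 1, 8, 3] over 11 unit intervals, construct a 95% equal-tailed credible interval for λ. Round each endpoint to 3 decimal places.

Posterior: Gamma(4+70, 6+11) = Gamma(74, 17) (shape, rate).
Equal-tailed 95% interval: Gamma(74, 17) quantiles at 0.025 and 0.975.
Posterior mean ≈ 4.353, SD ≈ 0.506; a Normal approximation gives roughly [3.361, 5.345].
Exact: lower = 3.418; upper = 5.399.

[3.418, 5.399]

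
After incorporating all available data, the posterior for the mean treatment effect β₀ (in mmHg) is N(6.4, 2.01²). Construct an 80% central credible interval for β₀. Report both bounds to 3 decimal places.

The posterior is symmetric, so the 80% equal-tailed interval is β₀ = 6.4 ± z·2.01 with z = 1.282.
Half-width: 1.282 × 2.01 = 2.576.
6.4 − 2.576 = 3.824; 6.4 + 2.576 = 8.976.

[3.824, 8.976]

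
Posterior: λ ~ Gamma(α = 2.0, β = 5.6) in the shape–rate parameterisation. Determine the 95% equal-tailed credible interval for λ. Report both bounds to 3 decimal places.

Posterior: Gamma(shape 2.0, rate 5.6).
Equal-tailed 95% interval: Gamma(2.0, 5.6) quantiles at 0.025 and 0.975.
Posterior mean ≈ 0.357, SD ≈ 0.253; a Normal approximation gives roughly [-0.138, 0.852].
Exact: lower = 0.043; upper = 0.995.

[0.043, 0.995]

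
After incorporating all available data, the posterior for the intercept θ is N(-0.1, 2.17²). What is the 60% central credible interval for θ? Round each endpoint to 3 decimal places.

The posterior is symmetric, so the 60% equal-tailed interval is θ = -0.1 ± z·2.17 with z = 0.842.
Half-width: 0.842 × 2.17 = 1.826.
-0.1 − 1.826 = -1.926; -0.1 + 1.826 = 1.726.

[-1.926, 1.726]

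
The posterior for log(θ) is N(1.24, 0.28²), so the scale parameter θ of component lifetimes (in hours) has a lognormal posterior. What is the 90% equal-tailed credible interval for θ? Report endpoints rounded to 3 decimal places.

[2.180, 5.477]

On the log scale the 90% interval is 1.24 ± 1.645 × 0.28 = [0.7794, 1.7006].
Exponentiate: [e^0.7794, e^1.7006] = [2.180, 5.477].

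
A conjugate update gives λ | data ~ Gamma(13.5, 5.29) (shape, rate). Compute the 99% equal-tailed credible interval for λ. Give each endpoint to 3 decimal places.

Posterior: Gamma(shape 13.5, rate 5.29).
Equal-tailed 99% interval: Gamma(13.5, 5.29) quantiles at 0.005 and 0.995.
Posterior mean ≈ 2.552, SD ≈ 0.695; a Normal approximation gives roughly [0.763, 4.341].
Exact: lower = 1.116; upper = 4.692.

[1.116, 4.692]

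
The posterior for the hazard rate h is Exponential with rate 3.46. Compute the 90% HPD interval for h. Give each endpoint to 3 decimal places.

The exponential density is strictly decreasing on [0, ∞), so the HPD interval is anchored at 0: [0, q] with P(h ≤ q) = 0.90.
q = −ln(1 − 0.90) / 3.46 = 2.3026 / 3.46 = 0.665.

[0.000, 0.665]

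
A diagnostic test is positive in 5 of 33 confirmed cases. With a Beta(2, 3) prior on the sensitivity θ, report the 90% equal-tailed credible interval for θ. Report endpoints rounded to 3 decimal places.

Posterior: Beta(2+5, 3+28) = Beta(7, 31).
Equal-tailed 90% interval: the 0.05 and 0.95 quantiles of Beta(7, 31).
Posterior mean ≈ 0.184, SD ≈ 0.062; a Normal approximation gives roughly [0.082, 0.286].
Exact: F⁻¹(0.05) = 0.092; F⁻¹(0.95) = 0.295.

[0.092, 0.295]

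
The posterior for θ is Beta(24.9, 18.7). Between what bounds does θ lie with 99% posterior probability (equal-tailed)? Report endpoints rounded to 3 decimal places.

[0.378, 0.752]

Posterior: Beta(24.9, 18.7).
Equal-tailed 99% interval: the 0.005 and 0.995 quantiles of Beta(24.9, 18.7).
Posterior mean ≈ 0.571, SD ≈ 0.074; a Normal approximation gives roughly [0.380, 0.762].
Exact: F⁻¹(0.005) = 0.378; F⁻¹(0.995) = 0.752.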